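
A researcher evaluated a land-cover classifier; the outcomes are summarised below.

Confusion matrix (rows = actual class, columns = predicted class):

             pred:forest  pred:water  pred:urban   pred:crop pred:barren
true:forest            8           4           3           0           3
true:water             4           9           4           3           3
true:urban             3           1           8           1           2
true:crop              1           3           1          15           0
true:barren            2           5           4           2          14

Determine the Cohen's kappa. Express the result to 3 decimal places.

0.404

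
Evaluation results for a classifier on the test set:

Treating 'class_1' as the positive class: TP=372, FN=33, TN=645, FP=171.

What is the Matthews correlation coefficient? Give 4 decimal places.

0.6717

MCC = (TP·TN − FP·FN) / √((TP+FP)(TP+FN)(TN+FP)(TN+FN))
Numerator = 372·645 − 171·33 = 234297
Denominator = √(543·405·816·678) = √121667533920 = 348808.7354
MCC = 234297 / 348808.7354 = 0.6717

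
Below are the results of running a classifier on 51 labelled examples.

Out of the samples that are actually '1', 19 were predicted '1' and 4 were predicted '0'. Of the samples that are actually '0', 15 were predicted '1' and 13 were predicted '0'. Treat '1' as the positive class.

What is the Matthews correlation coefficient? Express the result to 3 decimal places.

0.307

MCC = (TP·TN − FP·FN) / √((TP+FP)(TP+FN)(TN+FP)(TN+FN))
Numerator = 19·13 − 15·4 = 187
Denominator = √(34·23·28·17) = √372232 = 610.1082
MCC = 187 / 610.1082 = 0.307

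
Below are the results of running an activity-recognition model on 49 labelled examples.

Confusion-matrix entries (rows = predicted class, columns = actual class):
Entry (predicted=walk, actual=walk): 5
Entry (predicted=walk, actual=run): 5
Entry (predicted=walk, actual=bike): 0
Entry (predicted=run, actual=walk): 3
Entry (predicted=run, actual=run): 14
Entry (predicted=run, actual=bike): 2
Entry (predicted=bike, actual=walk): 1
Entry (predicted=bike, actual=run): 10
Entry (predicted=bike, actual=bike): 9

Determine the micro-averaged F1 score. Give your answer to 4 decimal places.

Micro-averaging pools counts across classes: ΣTP=28, ΣFP=21, ΣFN=21.
Micro-F1 score = 2·TP/(2·TP+FP+FN) on pooled counts = 0.5714 (equals overall accuracy in single-label multiclass).

0.5714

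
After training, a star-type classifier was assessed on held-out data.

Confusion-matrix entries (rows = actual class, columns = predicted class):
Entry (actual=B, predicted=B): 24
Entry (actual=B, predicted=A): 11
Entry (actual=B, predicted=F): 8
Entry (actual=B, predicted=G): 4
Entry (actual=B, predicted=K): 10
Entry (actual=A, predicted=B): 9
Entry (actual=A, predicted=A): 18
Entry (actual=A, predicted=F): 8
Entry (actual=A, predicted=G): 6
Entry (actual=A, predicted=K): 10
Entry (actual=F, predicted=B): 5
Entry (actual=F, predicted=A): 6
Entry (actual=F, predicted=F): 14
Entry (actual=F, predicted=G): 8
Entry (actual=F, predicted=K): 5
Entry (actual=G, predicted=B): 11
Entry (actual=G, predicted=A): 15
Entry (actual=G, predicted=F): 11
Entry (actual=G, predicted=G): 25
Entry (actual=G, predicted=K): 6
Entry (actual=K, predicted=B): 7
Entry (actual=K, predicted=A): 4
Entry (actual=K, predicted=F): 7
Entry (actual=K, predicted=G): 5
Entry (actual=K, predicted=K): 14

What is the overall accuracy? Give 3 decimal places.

Accuracy = trace / total = (24+18+14+25+14=95) / 251 = 95/251 = 0.378

0.378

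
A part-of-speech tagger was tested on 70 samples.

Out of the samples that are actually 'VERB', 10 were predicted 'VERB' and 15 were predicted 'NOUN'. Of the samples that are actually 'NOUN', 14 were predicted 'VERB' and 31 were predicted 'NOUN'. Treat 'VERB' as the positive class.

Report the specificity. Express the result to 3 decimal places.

0.689

Specificity = TN/(TN+FP) = 31/(31+14) = 0.689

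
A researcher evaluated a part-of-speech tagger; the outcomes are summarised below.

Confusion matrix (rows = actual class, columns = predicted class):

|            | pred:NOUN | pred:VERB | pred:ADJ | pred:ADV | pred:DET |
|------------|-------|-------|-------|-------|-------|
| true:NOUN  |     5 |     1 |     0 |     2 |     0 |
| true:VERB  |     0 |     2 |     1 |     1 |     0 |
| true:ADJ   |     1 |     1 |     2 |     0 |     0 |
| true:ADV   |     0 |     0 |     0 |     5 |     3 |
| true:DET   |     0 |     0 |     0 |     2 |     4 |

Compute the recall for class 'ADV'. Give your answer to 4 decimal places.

0.6250

recall = TP/(TP+FN).
ADV: TP=5, FN=0+0+0+3=3 → 5/8 = 0.62500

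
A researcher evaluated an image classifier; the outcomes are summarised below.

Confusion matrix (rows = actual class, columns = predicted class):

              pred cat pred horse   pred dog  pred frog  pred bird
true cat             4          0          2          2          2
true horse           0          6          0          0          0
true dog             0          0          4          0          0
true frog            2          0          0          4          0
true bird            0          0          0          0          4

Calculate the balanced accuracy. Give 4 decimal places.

0.8133

Balanced accuracy = mean of per-class recall.
  cat: recall = 4/10 = 0.40000
  horse: recall = 6/6 = 1.00000
  dog: recall = 4/4 = 1.00000
  frog: recall = 4/6 = 0.66667
  bird: recall = 4/4 = 1.00000
Mean = (0.40000 + 1.00000 + 1.00000 + 0.66667 + 1.00000) / 5 = 0.8133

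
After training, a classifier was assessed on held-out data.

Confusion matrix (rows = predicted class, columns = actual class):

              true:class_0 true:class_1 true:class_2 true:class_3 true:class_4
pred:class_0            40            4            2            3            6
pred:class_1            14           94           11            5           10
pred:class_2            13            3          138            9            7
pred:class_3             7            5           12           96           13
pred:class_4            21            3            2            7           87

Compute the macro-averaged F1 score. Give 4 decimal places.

0.7212

Per-class F1 score (2·TP/(2·TP+FP+FN)):
  class_0: TP=40, FP=4+2+3+6=15, FN=14+13+7+21=55 → 80/150 = 0.53333
  class_1: TP=94, FP=14+11+5+10=40, FN=4+3+5+3=15 → 188/243 = 0.77366
  class_2: TP=138, FP=13+3+9+7=32, FN=2+11+12+2=27 → 276/335 = 0.82388
  class_3: TP=96, FP=7+5+12+13=37, FN=3+5+9+7=24 → 192/253 = 0.75889
  class_4: TP=87, FP=21+3+2+7=33, FN=6+10+7+13=36 → 174/243 = 0.71605
Macro-F1 score = mean = (0.53333 + 0.77366 + 0.82388 + 0.75889 + 0.71605) / 5 = 0.7212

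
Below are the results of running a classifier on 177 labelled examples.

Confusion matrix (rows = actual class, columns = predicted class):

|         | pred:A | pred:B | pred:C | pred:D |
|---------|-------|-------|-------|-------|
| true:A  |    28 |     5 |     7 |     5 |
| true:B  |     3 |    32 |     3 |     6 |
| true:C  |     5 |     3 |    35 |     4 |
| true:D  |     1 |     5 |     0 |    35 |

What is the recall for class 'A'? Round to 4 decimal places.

0.6222

Treat 'A' as positive and all other classes as negative.
recall = TP/(TP+FN).
A: TP=28, FN=5+7+5=17 → 28/45 = 0.62222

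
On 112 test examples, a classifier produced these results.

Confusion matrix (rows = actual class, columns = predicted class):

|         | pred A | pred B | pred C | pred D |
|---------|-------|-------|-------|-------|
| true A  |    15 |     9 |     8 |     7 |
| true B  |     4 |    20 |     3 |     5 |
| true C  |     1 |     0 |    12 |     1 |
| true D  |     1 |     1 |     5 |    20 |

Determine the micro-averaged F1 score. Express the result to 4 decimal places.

0.5982

Micro-averaging pools counts across classes: ΣTP=67, ΣFP=45, ΣFN=45.
Micro-F1 score = 2·TP/(2·TP+FP+FN) on pooled counts = 0.5982 (equals overall accuracy in single-label multiclass).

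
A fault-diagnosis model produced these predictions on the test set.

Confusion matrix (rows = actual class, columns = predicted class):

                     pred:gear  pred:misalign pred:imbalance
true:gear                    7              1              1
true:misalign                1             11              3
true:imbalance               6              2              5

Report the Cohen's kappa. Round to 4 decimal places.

0.4345

Observed agreement pₒ = trace/N = 23/37 = 0.62162
Expected agreement pₑ = Σ (rowᵢ·colᵢ)/N² = (9·14 + 15·14 + 13·9)/37² = 0.33090
κ = (pₒ − pₑ)/(1 − pₑ) = (0.62162 − 0.33090)/(1 − 0.33090) = 0.4345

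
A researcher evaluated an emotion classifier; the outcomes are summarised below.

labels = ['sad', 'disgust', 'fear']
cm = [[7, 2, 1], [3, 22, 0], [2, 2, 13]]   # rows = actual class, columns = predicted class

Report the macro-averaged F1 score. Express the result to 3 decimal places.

Per-class F1 score (2·TP/(2·TP+FP+FN)):
  sad: TP=7, FP=3+2=5, FN=2+1=3 → 14/22 = 0.6364
  disgust: TP=22, FP=2+2=4, FN=3+0=3 → 44/51 = 0.8627
  fear: TP=13, FP=1+0=1, FN=2+2=4 → 26/31 = 0.8387
Macro-F1 score = mean = (0.6364 + 0.8627 + 0.8387) / 3 = 0.779

0.779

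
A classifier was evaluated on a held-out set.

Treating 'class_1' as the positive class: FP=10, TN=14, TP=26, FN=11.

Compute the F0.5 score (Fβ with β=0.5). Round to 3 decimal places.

0.718

Fβ = (1+β²)·TP / ((1+β²)·TP + β²·FN + FP), with β²=1/4
= 1.25·26 / (1.25·26 + 0.25·11 + 10) = 0.718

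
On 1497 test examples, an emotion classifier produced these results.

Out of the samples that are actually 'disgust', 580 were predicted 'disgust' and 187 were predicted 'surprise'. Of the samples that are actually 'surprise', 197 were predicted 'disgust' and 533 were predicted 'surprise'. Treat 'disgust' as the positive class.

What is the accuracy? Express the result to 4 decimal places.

Accuracy = (TP+TN)/N = (580+533)/1497 = 0.7435

0.7435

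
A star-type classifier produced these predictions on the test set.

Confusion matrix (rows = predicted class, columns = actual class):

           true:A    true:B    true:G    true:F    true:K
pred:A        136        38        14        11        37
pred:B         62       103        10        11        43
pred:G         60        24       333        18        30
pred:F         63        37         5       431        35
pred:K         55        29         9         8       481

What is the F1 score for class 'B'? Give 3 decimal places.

F1 score = 2·TP/(2·TP+FP+FN).
B: TP=103, FP=62+10+11+43=126, FN=38+24+37+29=128 → 206/460 = 0.4478

0.448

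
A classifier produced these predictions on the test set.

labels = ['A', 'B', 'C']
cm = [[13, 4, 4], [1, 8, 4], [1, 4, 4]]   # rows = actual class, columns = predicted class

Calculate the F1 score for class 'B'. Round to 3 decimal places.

F1 score = 2·TP/(2·TP+FP+FN).
B: TP=8, FP=4+4=8, FN=1+4=5 → 16/29 = 0.5517

0.552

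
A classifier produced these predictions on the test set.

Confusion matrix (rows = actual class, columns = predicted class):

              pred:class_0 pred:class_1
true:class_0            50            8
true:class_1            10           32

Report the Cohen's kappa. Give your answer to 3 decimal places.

Observed agreement pₒ = trace/N = 82/100 = 0.8200
Expected agreement pₑ = Σ (rowᵢ·colᵢ)/N² = (58·60 + 42·40)/100² = 0.5160
κ = (pₒ − pₑ)/(1 − pₑ) = (0.8200 − 0.5160)/(1 − 0.5160) = 0.628

0.628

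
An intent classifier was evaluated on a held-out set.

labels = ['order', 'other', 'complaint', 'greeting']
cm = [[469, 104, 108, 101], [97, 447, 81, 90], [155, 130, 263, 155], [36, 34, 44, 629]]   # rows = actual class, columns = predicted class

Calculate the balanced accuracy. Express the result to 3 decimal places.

Balanced accuracy = mean of per-class recall.
  order: recall = 469/782 = 0.5997
  other: recall = 447/715 = 0.6252
  complaint: recall = 263/703 = 0.3741
  greeting: recall = 629/743 = 0.8466
Mean = (0.5997 + 0.6252 + 0.3741 + 0.8466) / 4 = 0.611

0.611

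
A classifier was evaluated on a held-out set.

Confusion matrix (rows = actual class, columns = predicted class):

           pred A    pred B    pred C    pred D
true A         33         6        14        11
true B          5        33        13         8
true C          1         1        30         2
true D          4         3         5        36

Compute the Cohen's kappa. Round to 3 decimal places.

Observed agreement pₒ = trace/N = 132/205 = 0.6439
Expected agreement pₑ = Σ (rowᵢ·colᵢ)/N² = (64·43 + 59·43 + 34·62 + 48·57)/205² = 0.2411
κ = (pₒ − pₑ)/(1 − pₑ) = (0.6439 − 0.2411)/(1 − 0.2411) = 0.531

0.531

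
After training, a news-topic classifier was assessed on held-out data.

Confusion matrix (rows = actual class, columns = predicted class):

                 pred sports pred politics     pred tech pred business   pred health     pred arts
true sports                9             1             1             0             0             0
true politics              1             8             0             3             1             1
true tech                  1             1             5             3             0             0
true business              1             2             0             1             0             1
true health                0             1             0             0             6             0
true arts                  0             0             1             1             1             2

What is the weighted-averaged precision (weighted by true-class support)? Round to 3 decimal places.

Per-class precision (TP/(TP+FP)):
  sports: TP=9, FP=1+1+1+0+0=3 → 9/12 = 0.7500
  politics: TP=8, FP=1+1+2+1+0=5 → 8/13 = 0.6154
  tech: TP=5, FP=1+0+0+0+1=2 → 5/7 = 0.7143
  business: TP=1, FP=0+3+3+0+1=7 → 1/8 = 0.1250
  health: TP=6, FP=0+1+0+0+1=2 → 6/8 = 0.7500
  arts: TP=2, FP=0+1+0+1+0=2 → 2/4 = 0.5000
Weighted-precision = Σ (supportᵢ/N)·precisionᵢ with N=52: (11/52)·0.7500 + (14/52)·0.6154 + (10/52)·0.7143 + (5/52)·0.1250 + (7/52)·0.7500 + (5/52)·0.5000 = 0.623

0.623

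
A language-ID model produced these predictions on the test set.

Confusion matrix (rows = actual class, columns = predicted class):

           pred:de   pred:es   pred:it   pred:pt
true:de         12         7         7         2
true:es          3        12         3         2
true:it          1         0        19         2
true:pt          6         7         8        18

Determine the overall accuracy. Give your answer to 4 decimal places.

0.5596

Accuracy = trace / total = (12+12+19+18=61) / 109 = 61/109 = 0.5596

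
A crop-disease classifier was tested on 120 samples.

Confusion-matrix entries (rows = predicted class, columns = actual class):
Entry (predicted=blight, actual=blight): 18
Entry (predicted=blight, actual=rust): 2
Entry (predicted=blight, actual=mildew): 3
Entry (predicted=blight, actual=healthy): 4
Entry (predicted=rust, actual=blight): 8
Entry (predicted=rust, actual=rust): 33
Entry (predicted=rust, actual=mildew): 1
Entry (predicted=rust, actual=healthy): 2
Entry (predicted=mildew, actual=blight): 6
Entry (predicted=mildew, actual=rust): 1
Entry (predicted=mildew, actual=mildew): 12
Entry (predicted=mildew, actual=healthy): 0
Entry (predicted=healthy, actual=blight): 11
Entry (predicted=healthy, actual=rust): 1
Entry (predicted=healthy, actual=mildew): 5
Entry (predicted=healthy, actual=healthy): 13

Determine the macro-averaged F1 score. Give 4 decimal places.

Per-class F1 score (2·TP/(2·TP+FP+FN)):
  blight: TP=18, FP=2+3+4=9, FN=8+6+11=25 → 36/70 = 0.51429
  rust: TP=33, FP=8+1+2=11, FN=2+1+1=4 → 66/81 = 0.81481
  mildew: TP=12, FP=6+1+0=7, FN=3+1+5=9 → 24/40 = 0.60000
  healthy: TP=13, FP=11+1+5=17, FN=4+2+0=6 → 26/49 = 0.53061
Macro-F1 score = mean = (0.51429 + 0.81481 + 0.60000 + 0.53061) / 4 = 0.6149

0.6149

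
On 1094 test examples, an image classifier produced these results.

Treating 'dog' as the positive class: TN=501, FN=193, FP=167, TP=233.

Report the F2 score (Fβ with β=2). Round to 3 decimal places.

Fβ = (1+β²)·TP / ((1+β²)·TP + β²·FN + FP), with β²=4
= 5·233 / (5·233 + 4·193 + 167) = 0.554

0.554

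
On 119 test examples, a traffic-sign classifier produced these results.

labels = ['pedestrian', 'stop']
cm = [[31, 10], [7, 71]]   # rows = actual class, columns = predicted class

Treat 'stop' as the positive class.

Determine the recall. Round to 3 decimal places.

Recall = TP/(TP+FN) = 71/(71+7) = 71/78 = 0.910

0.910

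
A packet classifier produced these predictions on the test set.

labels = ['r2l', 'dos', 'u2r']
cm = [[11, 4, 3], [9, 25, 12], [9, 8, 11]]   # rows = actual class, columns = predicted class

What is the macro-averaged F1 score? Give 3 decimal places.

Per-class F1 score (2·TP/(2·TP+FP+FN)):
  r2l: TP=11, FP=9+9=18, FN=4+3=7 → 22/47 = 0.4681
  dos: TP=25, FP=4+8=12, FN=9+12=21 → 50/83 = 0.6024
  u2r: TP=11, FP=3+12=15, FN=9+8=17 → 22/54 = 0.4074
Macro-F1 score = mean = (0.4681 + 0.6024 + 0.4074) / 3 = 0.493

0.493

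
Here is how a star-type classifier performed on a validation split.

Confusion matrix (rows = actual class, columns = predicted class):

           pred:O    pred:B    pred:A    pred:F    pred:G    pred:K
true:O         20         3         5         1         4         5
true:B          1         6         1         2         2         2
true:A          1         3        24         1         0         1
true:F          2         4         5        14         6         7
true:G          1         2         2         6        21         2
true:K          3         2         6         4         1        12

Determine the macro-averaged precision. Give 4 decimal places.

Per-class precision (TP/(TP+FP)):
  O: TP=20, FP=1+1+2+1+3=8 → 20/28 = 0.71429
  B: TP=6, FP=3+3+4+2+2=14 → 6/20 = 0.30000
  A: TP=24, FP=5+1+5+2+6=19 → 24/43 = 0.55814
  F: TP=14, FP=1+2+1+6+4=14 → 14/28 = 0.50000
  G: TP=21, FP=4+2+0+6+1=13 → 21/34 = 0.61765
  K: TP=12, FP=5+2+1+7+2=17 → 12/29 = 0.41379
Macro-precision = mean = (0.71429 + 0.30000 + 0.55814 + 0.50000 + 0.61765 + 0.41379) / 6 = 0.5173

0.5173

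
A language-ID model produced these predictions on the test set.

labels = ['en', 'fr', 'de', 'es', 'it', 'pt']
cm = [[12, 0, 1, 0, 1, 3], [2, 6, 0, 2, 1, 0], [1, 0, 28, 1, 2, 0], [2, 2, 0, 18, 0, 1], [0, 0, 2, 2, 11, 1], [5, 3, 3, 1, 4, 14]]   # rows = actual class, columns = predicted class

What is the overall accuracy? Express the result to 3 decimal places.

0.690

Accuracy = trace / total = (12+6+28+18+11+14=89) / 129 = 89/129 = 0.690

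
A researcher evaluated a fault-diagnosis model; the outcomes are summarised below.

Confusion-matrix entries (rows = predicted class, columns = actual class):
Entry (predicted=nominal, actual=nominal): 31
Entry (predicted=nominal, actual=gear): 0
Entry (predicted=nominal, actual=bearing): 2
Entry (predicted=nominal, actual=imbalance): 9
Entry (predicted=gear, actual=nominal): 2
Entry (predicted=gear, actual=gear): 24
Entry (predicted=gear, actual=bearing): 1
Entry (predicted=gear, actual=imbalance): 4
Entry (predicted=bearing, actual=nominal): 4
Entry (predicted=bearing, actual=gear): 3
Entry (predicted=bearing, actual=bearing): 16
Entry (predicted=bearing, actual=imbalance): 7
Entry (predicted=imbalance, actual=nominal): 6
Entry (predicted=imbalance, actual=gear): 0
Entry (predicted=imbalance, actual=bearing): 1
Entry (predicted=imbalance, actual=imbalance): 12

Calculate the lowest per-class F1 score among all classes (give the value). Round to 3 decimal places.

Per-class F1 score (2·TP/(2·TP+FP+FN)):
  nominal: TP=31, FP=0+2+9=11, FN=2+4+6=12 → 62/85 = 0.7294
  gear: TP=24, FP=2+1+4=7, FN=0+3+0=3 → 48/58 = 0.8276
  bearing: TP=16, FP=4+3+7=14, FN=2+1+1=4 → 32/50 = 0.6400
  imbalance: TP=12, FP=6+0+1=7, FN=9+4+7=20 → 24/51 = 0.4706
Lowest is class 'imbalance' with F1 score = 0.471.

0.471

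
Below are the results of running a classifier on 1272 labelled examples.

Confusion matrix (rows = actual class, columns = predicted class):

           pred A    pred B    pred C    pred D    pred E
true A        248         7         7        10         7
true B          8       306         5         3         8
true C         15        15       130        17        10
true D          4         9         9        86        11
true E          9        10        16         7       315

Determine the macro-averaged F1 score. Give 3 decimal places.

Per-class F1 score (2·TP/(2·TP+FP+FN)):
  A: TP=248, FP=8+15+4+9=36, FN=7+7+10+7=31 → 496/563 = 0.8810
  B: TP=306, FP=7+15+9+10=41, FN=8+5+3+8=24 → 612/677 = 0.9040
  C: TP=130, FP=7+5+9+16=37, FN=15+15+17+10=57 → 260/354 = 0.7345
  D: TP=86, FP=10+3+17+7=37, FN=4+9+9+11=33 → 172/242 = 0.7107
  E: TP=315, FP=7+8+10+11=36, FN=9+10+16+7=42 → 630/708 = 0.8898
Macro-F1 score = mean = (0.8810 + 0.9040 + 0.7345 + 0.7107 + 0.8898) / 5 = 0.824

0.824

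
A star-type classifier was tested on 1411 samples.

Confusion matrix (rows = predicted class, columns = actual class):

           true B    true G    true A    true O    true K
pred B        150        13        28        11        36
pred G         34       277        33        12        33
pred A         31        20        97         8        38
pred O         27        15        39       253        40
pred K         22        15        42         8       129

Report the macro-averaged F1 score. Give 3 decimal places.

Per-class F1 score (2·TP/(2·TP+FP+FN)):
  B: TP=150, FP=13+28+11+36=88, FN=34+31+27+22=114 → 300/502 = 0.5976
  G: TP=277, FP=34+33+12+33=112, FN=13+20+15+15=63 → 554/729 = 0.7599
  A: TP=97, FP=31+20+8+38=97, FN=28+33+39+42=142 → 194/433 = 0.4480
  O: TP=253, FP=27+15+39+40=121, FN=11+12+8+8=39 → 506/666 = 0.7598
  K: TP=129, FP=22+15+42+8=87, FN=36+33+38+40=147 → 258/492 = 0.5244
Macro-F1 score = mean = (0.5976 + 0.7599 + 0.4480 + 0.7598 + 0.5244) / 5 = 0.618

0.618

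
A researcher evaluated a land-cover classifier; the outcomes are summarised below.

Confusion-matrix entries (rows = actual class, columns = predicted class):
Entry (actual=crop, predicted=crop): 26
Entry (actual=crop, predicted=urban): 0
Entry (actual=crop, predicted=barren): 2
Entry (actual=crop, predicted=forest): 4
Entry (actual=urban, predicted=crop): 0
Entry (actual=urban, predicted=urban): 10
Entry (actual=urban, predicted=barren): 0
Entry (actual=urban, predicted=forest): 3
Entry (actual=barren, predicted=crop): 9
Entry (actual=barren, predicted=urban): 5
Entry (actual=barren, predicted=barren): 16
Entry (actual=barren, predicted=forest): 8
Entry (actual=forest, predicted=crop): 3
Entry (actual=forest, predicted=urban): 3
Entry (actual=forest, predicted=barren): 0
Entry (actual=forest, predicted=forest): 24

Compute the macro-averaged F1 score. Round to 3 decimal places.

Per-class F1 score (2·TP/(2·TP+FP+FN)):
  crop: TP=26, FP=0+9+3=12, FN=0+2+4=6 → 52/70 = 0.7429
  urban: TP=10, FP=0+5+3=8, FN=0+0+3=3 → 20/31 = 0.6452
  barren: TP=16, FP=2+0+0=2, FN=9+5+8=22 → 32/56 = 0.5714
  forest: TP=24, FP=4+3+8=15, FN=3+3+0=6 → 48/69 = 0.6957
Macro-F1 score = mean = (0.7429 + 0.6452 + 0.5714 + 0.6957) / 4 = 0.664

0.664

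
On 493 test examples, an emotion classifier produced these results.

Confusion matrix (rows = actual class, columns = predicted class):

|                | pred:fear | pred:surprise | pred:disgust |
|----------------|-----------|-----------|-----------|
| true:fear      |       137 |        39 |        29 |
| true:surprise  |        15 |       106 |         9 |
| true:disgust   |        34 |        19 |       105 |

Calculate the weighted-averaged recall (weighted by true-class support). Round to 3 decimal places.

Per-class recall (TP/(TP+FN)):
  fear: TP=137, FN=39+29=68 → 137/205 = 0.6683
  surprise: TP=106, FN=15+9=24 → 106/130 = 0.8154
  disgust: TP=105, FN=34+19=53 → 105/158 = 0.6646
Weighted-recall = Σ (supportᵢ/N)·recallᵢ with N=493: (205/493)·0.6683 + (130/493)·0.8154 + (158/493)·0.6646 = 0.706

0.706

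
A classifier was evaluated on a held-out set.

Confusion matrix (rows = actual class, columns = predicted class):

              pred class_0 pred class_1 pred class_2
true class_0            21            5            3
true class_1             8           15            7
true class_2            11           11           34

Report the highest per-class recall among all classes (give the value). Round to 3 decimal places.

0.724

Per-class recall (TP/(TP+FN)):
  class_0: TP=21, FN=5+3=8 → 21/29 = 0.7241
  class_1: TP=15, FN=8+7=15 → 15/30 = 0.5000
  class_2: TP=34, FN=11+11=22 → 34/56 = 0.6071
Highest is class 'class_0' with recall = 0.724.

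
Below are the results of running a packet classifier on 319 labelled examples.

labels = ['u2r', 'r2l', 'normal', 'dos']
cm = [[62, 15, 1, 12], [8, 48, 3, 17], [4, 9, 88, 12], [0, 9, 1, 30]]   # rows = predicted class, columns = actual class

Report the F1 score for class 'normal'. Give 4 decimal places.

0.8544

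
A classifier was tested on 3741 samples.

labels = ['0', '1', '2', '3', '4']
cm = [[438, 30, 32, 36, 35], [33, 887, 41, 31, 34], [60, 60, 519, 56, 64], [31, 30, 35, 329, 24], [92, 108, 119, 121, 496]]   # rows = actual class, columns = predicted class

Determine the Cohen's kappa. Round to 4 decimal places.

0.6368

Observed agreement pₒ = trace/N = 2669/3741 = 0.71345
Expected agreement pₑ = Σ (rowᵢ·colᵢ)/N² = (571·654 + 1026·1115 + 759·746 + 449·573 + 936·653)/3741² = 0.21094
κ = (pₒ − pₑ)/(1 − pₑ) = (0.71345 − 0.21094)/(1 − 0.21094) = 0.6368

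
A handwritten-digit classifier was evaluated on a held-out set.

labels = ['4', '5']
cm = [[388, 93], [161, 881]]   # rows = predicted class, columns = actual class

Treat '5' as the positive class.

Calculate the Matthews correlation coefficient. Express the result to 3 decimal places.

MCC = (TP·TN − FP·FN) / √((TP+FP)(TP+FN)(TN+FP)(TN+FN))
Numerator = 881·388 − 161·93 = 326855
Denominator = √(1042·974·549·481) = √268005740652 = 517692.7087
MCC = 326855 / 517692.7087 = 0.631

0.631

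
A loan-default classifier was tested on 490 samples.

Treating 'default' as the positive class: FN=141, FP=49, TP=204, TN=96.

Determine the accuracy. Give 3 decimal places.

Accuracy = (TP+TN)/N = (204+96)/490 = 0.612

0.612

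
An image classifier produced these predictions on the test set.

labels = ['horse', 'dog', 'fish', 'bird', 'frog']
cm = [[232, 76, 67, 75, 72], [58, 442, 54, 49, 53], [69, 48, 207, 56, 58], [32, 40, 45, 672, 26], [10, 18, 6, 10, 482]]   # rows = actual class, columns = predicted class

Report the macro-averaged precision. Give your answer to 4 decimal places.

0.6620

Per-class precision (TP/(TP+FP)):
  horse: TP=232, FP=58+69+32+10=169 → 232/401 = 0.57855
  dog: TP=442, FP=76+48+40+18=182 → 442/624 = 0.70833
  fish: TP=207, FP=67+54+45+6=172 → 207/379 = 0.54617
  bird: TP=672, FP=75+49+56+10=190 → 672/862 = 0.77958
  frog: TP=482, FP=72+53+58+26=209 → 482/691 = 0.69754
Macro-precision = mean = (0.57855 + 0.70833 + 0.54617 + 0.77958 + 0.69754) / 5 = 0.6620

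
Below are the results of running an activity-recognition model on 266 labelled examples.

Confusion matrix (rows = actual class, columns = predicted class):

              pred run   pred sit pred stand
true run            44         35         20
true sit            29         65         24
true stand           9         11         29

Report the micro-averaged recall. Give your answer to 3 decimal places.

Micro-averaging pools counts across classes: ΣTP=138, ΣFP=128, ΣFN=128.
Micro-recall = TP/(TP+FN) on pooled counts = 0.519 (equals overall accuracy in single-label multiclass).

0.519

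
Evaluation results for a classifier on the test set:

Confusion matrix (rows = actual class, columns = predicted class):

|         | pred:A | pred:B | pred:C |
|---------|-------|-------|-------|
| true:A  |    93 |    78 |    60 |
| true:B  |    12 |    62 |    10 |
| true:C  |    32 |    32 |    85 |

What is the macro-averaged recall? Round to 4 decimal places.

0.5704

Per-class recall (TP/(TP+FN)):
  A: TP=93, FN=78+60=138 → 93/231 = 0.40260
  B: TP=62, FN=12+10=22 → 62/84 = 0.73810
  C: TP=85, FN=32+32=64 → 85/149 = 0.57047
Macro-recall = mean = (0.40260 + 0.73810 + 0.57047) / 3 = 0.5704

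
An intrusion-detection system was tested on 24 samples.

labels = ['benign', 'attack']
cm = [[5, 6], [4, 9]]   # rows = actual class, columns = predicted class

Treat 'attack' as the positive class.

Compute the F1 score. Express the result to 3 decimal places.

0.643

Precision = TP/(TP+FP) = 9/15 = 0.6000
Recall = TP/(TP+FN) = 9/13 = 0.6923
F1 = 2·TP/(2·TP+FP+FN) = 18/28 = 0.643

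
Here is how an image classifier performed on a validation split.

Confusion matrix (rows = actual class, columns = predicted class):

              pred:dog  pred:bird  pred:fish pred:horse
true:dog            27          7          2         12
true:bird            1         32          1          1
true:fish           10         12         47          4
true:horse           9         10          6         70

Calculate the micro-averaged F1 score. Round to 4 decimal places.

0.7012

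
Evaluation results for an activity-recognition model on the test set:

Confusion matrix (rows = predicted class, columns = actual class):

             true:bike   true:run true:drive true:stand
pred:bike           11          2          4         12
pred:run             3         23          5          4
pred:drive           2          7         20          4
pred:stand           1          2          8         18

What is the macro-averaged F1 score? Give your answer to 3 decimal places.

Per-class F1 score (2·TP/(2·TP+FP+FN)):
  bike: TP=11, FP=2+4+12=18, FN=3+2+1=6 → 22/46 = 0.4783
  run: TP=23, FP=3+5+4=12, FN=2+7+2=11 → 46/69 = 0.6667
  drive: TP=20, FP=2+7+4=13, FN=4+5+8=17 → 40/70 = 0.5714
  stand: TP=18, FP=1+2+8=11, FN=12+4+4=20 → 36/67 = 0.5373
Macro-F1 score = mean = (0.4783 + 0.6667 + 0.5714 + 0.5373) / 4 = 0.563

0.563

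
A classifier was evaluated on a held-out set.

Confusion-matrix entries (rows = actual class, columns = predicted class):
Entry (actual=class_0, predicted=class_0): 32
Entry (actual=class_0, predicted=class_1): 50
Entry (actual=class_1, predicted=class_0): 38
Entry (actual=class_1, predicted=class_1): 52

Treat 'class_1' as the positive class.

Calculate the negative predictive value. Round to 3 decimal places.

NPV = TN/(TN+FN) = 32/(32+38) = 0.457

0.457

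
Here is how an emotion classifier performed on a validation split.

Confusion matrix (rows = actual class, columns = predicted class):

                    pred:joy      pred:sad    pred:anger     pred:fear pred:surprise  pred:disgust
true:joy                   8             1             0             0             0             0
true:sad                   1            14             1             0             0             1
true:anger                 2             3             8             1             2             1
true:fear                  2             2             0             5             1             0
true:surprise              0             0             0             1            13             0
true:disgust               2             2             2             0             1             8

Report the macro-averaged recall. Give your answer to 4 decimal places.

Per-class recall (TP/(TP+FN)):
  joy: TP=8, FN=1+0+0+0+0=1 → 8/9 = 0.88889
  sad: TP=14, FN=1+1+0+0+1=3 → 14/17 = 0.82353
  anger: TP=8, FN=2+3+1+2+1=9 → 8/17 = 0.47059
  fear: TP=5, FN=2+2+0+1+0=5 → 5/10 = 0.50000
  surprise: TP=13, FN=0+0+0+1+0=1 → 13/14 = 0.92857
  disgust: TP=8, FN=2+2+2+0+1=7 → 8/15 = 0.53333
Macro-recall = mean = (0.88889 + 0.82353 + 0.47059 + 0.50000 + 0.92857 + 0.53333) / 6 = 0.6908

0.6908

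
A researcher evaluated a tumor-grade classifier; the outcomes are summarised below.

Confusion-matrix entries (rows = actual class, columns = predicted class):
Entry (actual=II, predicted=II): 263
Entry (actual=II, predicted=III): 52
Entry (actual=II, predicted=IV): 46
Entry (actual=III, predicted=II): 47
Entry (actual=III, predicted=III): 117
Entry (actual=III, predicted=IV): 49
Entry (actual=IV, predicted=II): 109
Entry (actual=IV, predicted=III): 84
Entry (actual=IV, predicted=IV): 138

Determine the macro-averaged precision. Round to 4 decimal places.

Per-class precision (TP/(TP+FP)):
  II: TP=263, FP=47+109=156 → 263/419 = 0.62768
  III: TP=117, FP=52+84=136 → 117/253 = 0.46245
  IV: TP=138, FP=46+49=95 → 138/233 = 0.59227
Macro-precision = mean = (0.62768 + 0.46245 + 0.59227) / 3 = 0.5608

0.5608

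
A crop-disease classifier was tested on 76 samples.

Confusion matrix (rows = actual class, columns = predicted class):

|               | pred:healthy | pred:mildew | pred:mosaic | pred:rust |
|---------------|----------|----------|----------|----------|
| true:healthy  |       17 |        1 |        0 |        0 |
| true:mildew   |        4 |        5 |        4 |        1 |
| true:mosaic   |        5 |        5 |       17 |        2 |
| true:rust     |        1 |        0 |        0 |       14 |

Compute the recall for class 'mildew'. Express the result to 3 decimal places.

0.357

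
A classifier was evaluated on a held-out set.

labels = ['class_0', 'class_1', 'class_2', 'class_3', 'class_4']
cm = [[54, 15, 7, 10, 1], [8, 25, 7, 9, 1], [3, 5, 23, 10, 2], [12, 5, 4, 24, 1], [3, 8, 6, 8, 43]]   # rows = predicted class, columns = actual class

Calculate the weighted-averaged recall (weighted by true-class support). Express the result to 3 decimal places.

0.575

Per-class recall (TP/(TP+FN)):
  class_0: TP=54, FN=8+3+12+3=26 → 54/80 = 0.6750
  class_1: TP=25, FN=15+5+5+8=33 → 25/58 = 0.4310
  class_2: TP=23, FN=7+7+4+6=24 → 23/47 = 0.4894
  class_3: TP=24, FN=10+9+10+8=37 → 24/61 = 0.3934
  class_4: TP=43, FN=1+1+2+1=5 → 43/48 = 0.8958
Weighted-recall = Σ (supportᵢ/N)·recallᵢ with N=294: (80/294)·0.6750 + (58/294)·0.4310 + (47/294)·0.4894 + (61/294)·0.3934 + (48/294)·0.8958 = 0.575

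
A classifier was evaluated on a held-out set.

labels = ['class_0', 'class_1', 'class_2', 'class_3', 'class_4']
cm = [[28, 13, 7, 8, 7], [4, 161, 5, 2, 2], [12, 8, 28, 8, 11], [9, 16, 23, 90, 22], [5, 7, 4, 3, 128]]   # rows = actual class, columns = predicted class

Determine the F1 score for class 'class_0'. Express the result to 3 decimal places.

F1 score = 2·TP/(2·TP+FP+FN).
class_0: TP=28, FP=4+12+9+5=30, FN=13+7+8+7=35 → 56/121 = 0.4628

0.463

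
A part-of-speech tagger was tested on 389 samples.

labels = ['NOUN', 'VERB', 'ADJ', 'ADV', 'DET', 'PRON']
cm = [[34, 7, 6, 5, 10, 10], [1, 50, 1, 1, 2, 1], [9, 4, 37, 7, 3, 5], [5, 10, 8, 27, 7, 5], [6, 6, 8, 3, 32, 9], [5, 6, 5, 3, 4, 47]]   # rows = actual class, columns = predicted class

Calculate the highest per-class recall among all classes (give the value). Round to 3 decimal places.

Per-class recall (TP/(TP+FN)):
  NOUN: TP=34, FN=7+6+5+10+10=38 → 34/72 = 0.4722
  VERB: TP=50, FN=1+1+1+2+1=6 → 50/56 = 0.8929
  ADJ: TP=37, FN=9+4+7+3+5=28 → 37/65 = 0.5692
  ADV: TP=27, FN=5+10+8+7+5=35 → 27/62 = 0.4355
  DET: TP=32, FN=6+6+8+3+9=32 → 32/64 = 0.5000
  PRON: TP=47, FN=5+6+5+3+4=23 → 47/70 = 0.6714
Highest is class 'VERB' with recall = 0.893.

0.893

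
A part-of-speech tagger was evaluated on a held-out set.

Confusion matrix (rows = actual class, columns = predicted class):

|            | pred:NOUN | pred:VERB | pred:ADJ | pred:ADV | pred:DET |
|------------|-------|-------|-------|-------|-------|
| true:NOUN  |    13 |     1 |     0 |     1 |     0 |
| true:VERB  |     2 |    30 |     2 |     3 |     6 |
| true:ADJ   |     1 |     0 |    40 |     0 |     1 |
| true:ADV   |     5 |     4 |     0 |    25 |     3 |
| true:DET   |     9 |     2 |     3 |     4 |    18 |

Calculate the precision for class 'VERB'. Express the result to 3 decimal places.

0.811

precision = TP/(TP+FP).
VERB: TP=30, FP=1+0+4+2=7 → 30/37 = 0.8108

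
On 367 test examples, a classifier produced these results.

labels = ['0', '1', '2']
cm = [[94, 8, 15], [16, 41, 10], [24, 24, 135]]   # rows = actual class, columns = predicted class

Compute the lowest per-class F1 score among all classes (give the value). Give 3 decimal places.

0.586

Per-class F1 score (2·TP/(2·TP+FP+FN)):
  0: TP=94, FP=16+24=40, FN=8+15=23 → 188/251 = 0.7490
  1: TP=41, FP=8+24=32, FN=16+10=26 → 82/140 = 0.5857
  2: TP=135, FP=15+10=25, FN=24+24=48 → 270/343 = 0.7872
Lowest is class '1' with F1 score = 0.586.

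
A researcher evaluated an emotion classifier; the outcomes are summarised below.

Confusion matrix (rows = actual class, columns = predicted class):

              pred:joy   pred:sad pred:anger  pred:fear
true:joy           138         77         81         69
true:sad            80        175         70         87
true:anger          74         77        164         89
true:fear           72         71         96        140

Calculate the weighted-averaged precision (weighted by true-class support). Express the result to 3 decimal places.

Per-class precision (TP/(TP+FP)):
  joy: TP=138, FP=80+74+72=226 → 138/364 = 0.3791
  sad: TP=175, FP=77+77+71=225 → 175/400 = 0.4375
  anger: TP=164, FP=81+70+96=247 → 164/411 = 0.3990
  fear: TP=140, FP=69+87+89=245 → 140/385 = 0.3636
Weighted-precision = Σ (supportᵢ/N)·precisionᵢ with N=1560: (365/1560)·0.3791 + (412/1560)·0.4375 + (404/1560)·0.3990 + (379/1560)·0.3636 = 0.396

0.396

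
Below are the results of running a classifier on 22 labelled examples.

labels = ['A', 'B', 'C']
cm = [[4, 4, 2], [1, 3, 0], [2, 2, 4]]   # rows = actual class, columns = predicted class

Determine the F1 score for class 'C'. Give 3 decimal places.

One-vs-rest for 'C': TP = diagonal; FP = other classes predicted 'C'; FN = 'C' predicted as other.
F1 score = 2·TP/(2·TP+FP+FN).
C: TP=4, FP=2+0=2, FN=2+2=4 → 8/14 = 0.5714

0.571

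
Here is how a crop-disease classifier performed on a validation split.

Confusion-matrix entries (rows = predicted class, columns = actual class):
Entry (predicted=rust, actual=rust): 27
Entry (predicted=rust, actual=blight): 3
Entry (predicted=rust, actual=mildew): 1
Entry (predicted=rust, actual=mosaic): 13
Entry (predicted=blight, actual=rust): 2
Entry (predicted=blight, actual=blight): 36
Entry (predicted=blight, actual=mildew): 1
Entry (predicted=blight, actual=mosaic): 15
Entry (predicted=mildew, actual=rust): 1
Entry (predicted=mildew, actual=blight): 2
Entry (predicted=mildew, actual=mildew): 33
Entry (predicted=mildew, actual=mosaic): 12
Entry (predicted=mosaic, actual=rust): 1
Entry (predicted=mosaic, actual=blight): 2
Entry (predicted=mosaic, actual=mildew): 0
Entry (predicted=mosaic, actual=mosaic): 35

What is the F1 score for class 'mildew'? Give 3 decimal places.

One-vs-rest for 'mildew': TP = diagonal; FP = other classes predicted 'mildew'; FN = 'mildew' predicted as other.
F1 score = 2·TP/(2·TP+FP+FN).
mildew: TP=33, FP=1+2+12=15, FN=1+1+0=2 → 66/83 = 0.7952

0.795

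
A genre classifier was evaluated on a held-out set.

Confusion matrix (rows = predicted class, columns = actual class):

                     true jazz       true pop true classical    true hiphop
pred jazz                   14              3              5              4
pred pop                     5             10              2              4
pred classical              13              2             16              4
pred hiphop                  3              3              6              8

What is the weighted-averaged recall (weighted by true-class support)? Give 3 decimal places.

0.471

Per-class recall (TP/(TP+FN)):
  jazz: TP=14, FN=5+13+3=21 → 14/35 = 0.4000
  pop: TP=10, FN=3+2+3=8 → 10/18 = 0.5556
  classical: TP=16, FN=5+2+6=13 → 16/29 = 0.5517
  hiphop: TP=8, FN=4+4+4=12 → 8/20 = 0.4000
Weighted-recall = Σ (supportᵢ/N)·recallᵢ with N=102: (35/102)·0.4000 + (18/102)·0.5556 + (29/102)·0.5517 + (20/102)·0.4000 = 0.471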